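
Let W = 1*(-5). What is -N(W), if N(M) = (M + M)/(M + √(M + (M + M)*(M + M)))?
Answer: 5/7 + √95/7 ≈ 2.1067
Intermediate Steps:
W = -5
N(M) = 2*M/(M + √(M + 4*M²)) (N(M) = (2*M)/(M + √(M + (2*M)*(2*M))) = (2*M)/(M + √(M + 4*M²)) = 2*M/(M + √(M + 4*M²)))
-N(W) = -2*(-5)/(-5 + √(-5*(1 + 4*(-5)))) = -2*(-5)/(-5 + √(-5*(1 - 20))) = -2*(-5)/(-5 + √(-5*(-19))) = -2*(-5)/(-5 + √95) = -(-10)/(-5 + √95) = 10/(-5 + √95)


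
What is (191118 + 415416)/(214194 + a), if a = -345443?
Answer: -606534/131249 ≈ -4.6212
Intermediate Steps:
(191118 + 415416)/(214194 + a) = (191118 + 415416)/(214194 - 345443) = 606534/(-131249) = 606534*(-1/131249) = -606534/131249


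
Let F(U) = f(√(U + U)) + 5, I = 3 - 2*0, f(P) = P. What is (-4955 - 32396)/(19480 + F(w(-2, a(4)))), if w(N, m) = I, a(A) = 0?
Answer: -242594745/126555073 + 37351*√6/379665219 ≈ -1.9167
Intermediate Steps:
I = 3 (I = 3 + 0 = 3)
w(N, m) = 3
F(U) = 5 + √2*√U (F(U) = √(U + U) + 5 = √(2*U) + 5 = √2*√U + 5 = 5 + √2*√U)
(-4955 - 32396)/(19480 + F(w(-2, a(4)))) = (-4955 - 32396)/(19480 + (5 + √2*√3)) = -37351/(19480 + (5 + √6)) = -37351/(19485 + √6)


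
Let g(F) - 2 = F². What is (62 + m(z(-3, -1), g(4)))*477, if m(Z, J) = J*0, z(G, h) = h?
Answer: 29574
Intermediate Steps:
g(F) = 2 + F²
m(Z, J) = 0
(62 + m(z(-3, -1), g(4)))*477 = (62 + 0)*477 = 62*477 = 29574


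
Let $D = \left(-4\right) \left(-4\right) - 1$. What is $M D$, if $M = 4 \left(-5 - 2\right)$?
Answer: $-420$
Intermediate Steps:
$D = 15$ ($D = 16 - 1 = 15$)
$M = -28$ ($M = 4 \left(-7\right) = -28$)
$M D = \left(-28\right) 15 = -420$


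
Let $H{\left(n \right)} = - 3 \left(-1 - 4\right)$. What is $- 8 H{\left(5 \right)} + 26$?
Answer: $-94$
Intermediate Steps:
$H{\left(n \right)} = 15$ ($H{\left(n \right)} = \left(-3\right) \left(-5\right) = 15$)
$- 8 H{\left(5 \right)} + 26 = \left(-8\right) 15 + 26 = -120 + 26 = -94$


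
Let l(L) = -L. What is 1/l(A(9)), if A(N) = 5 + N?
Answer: -1/14 ≈ -0.071429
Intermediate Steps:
1/l(A(9)) = 1/(-(5 + 9)) = 1/(-1*14) = 1/(-14) = -1/14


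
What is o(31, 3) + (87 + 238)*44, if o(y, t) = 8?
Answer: 14308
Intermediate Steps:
o(31, 3) + (87 + 238)*44 = 8 + (87 + 238)*44 = 8 + 325*44 = 8 + 14300 = 14308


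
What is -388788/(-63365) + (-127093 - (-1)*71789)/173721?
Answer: 64036302188/11007831165 ≈ 5.8173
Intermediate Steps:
-388788/(-63365) + (-127093 - (-1)*71789)/173721 = -388788*(-1/63365) + (-127093 - 1*(-71789))*(1/173721) = 388788/63365 + (-127093 + 71789)*(1/173721) = 388788/63365 - 55304*1/173721 = 388788/63365 - 55304/173721 = 64036302188/11007831165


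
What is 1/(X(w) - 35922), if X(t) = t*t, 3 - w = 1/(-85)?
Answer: -7225/259470914 ≈ -2.7845e-5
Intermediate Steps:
w = 256/85 (w = 3 - 1/(-85) = 3 - 1*(-1/85) = 3 + 1/85 = 256/85 ≈ 3.0118)
X(t) = t**2
1/(X(w) - 35922) = 1/((256/85)**2 - 35922) = 1/(65536/7225 - 35922) = 1/(-259470914/7225) = -7225/259470914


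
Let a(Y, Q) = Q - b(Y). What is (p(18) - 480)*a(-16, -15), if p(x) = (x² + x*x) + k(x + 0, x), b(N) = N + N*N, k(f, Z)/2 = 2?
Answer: -43860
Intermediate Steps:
k(f, Z) = 4 (k(f, Z) = 2*2 = 4)
b(N) = N + N²
p(x) = 4 + 2*x² (p(x) = (x² + x*x) + 4 = (x² + x²) + 4 = 2*x² + 4 = 4 + 2*x²)
a(Y, Q) = Q - Y*(1 + Y)
(p(18) - 480)*a(-16, -15) = ((4 + 2*18²) - 480)*(-15 - 1*(-16)*(1 - 16)) = ((4 + 2*324) - 480)*(-15 - 1*(-16)*(-15)) = ((4 + 648) - 480)*(-15 - 240) = (652 - 480)*(-255) = 172*(-255) = -43860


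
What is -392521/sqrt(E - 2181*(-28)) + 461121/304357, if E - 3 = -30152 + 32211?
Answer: 461121/304357 - 392521*sqrt(63130)/63130 ≈ -1560.7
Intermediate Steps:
E = 2062 (E = 3 + (-30152 + 32211) = 3 + 2059 = 2062)
-392521/sqrt(E - 2181*(-28)) + 461121/304357 = -392521/sqrt(2062 - 2181*(-28)) + 461121/304357 = -392521/sqrt(2062 + 61068) + 461121*(1/304357) = -392521*sqrt(63130)/63130 + 461121/304357 = 461121/304357 - 392521*sqrt(63130)/63130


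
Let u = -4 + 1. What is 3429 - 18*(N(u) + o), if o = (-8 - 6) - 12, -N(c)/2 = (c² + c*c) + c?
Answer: 4437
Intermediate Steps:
u = -3
N(c) = -4*c² - 2*c (N(c) = -2*((c² + c*c) + c) = -2*((c² + c²) + c) = -2*(2*c² + c) = -2*(c + 2*c²) = -4*c² - 2*c)
o = -26 (o = -14 - 12 = -26)
3429 - 18*(N(u) + o) = 3429 - 18*(-2*(-3)*(1 + 2*(-3)) - 26) = 3429 - 18*(-2*(-3)*(1 - 6) - 26) = 3429 - 18*(-2*(-3)*(-5) - 26) = 3429 - 18*(-30 - 26) = 3429 - 18*(-56) = 3429 - 1*(-1008) = 3429 + 1008 = 4437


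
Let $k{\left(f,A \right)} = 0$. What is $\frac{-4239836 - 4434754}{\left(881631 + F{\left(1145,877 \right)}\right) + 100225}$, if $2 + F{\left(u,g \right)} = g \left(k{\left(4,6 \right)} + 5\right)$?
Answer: $- \frac{8674590}{986239} \approx -8.7956$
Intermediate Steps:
$F{\left(u,g \right)} = -2 + 5 g$ ($F{\left(u,g \right)} = -2 + g \left(0 + 5\right) = -2 + g 5 = -2 + 5 g$)
$\frac{-4239836 - 4434754}{\left(881631 + F{\left(1145,877 \right)}\right) + 100225} = \frac{-4239836 - 4434754}{\left(881631 + \left(-2 + 5 \cdot 877\right)\right) + 100225} = - \frac{8674590}{\left(881631 + \left(-2 + 4385\right)\right) + 100225} = - \frac{8674590}{\left(881631 + 4383\right) + 100225} = - \frac{8674590}{886014 + 100225} = - \frac{8674590}{986239}$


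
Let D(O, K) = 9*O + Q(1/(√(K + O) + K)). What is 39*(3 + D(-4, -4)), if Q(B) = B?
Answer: -2587/2 - 13*I*√2/4 ≈ -1293.5 - 4.5962*I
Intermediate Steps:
D(O, K) = 1/(K + √(K + O)) + 9*O (D(O, K) = 9*O + 1/(√(K + O) + K) = 9*O + 1/(K + √(K + O)) = 1/(K + √(K + O)) + 9*O)
39*(3 + D(-4, -4)) = 39*(3 + (1/(-4 + √(-4 - 4)) + 9*(-4))) = 39*(3 + (1/(-4 + √(-8)) - 36)) = 39*(3 + (1/(-4 + 2*I*√2) - 36)) = 39*(3 + (-36 + 1/(-4 + 2*I*√2))) = 39*(-33 + 1/(-4 + 2*I*√2)) = -1287 + 39/(-4 + 2*I*√2)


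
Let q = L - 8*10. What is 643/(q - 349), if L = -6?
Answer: -643/435 ≈ -1.4782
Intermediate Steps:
q = -86 (q = -6 - 8*10 = -6 - 80 = -86)
643/(q - 349) = 643/(-86 - 349) = 643/(-435) = 643*(-1/435) = -643/435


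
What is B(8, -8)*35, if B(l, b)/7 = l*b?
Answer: -15680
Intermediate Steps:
B(l, b) = 7*b*l (B(l, b) = 7*(l*b) = 7*(b*l) = 7*b*l)
B(8, -8)*35 = (7*(-8)*8)*35 = -448*35 = -15680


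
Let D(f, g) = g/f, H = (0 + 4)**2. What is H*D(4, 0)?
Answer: 0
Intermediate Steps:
H = 16 (H = 4**2 = 16)
H*D(4, 0) = 16*(0/4) = 16*(0*(1/4)) = 16*0 = 0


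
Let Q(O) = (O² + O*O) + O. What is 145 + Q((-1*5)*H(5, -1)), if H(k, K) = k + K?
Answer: 925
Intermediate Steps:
H(k, K) = K + k
Q(O) = O + 2*O² (Q(O) = (O² + O²) + O = 2*O² + O = O + 2*O²)
145 + Q((-1*5)*H(5, -1)) = 145 + ((-1*5)*(-1 + 5))*(1 + 2*((-1*5)*(-1 + 5))) = 145 + (-5*4)*(1 + 2*(-5*4)) = 145 - 20*(1 + 2*(-20)) = 145 - 20*(1 - 40) = 145 - 20*(-39) = 145 + 780 = 925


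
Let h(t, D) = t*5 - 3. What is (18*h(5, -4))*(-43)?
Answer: -17028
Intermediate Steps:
h(t, D) = -3 + 5*t (h(t, D) = 5*t - 3 = -3 + 5*t)
(18*h(5, -4))*(-43) = (18*(-3 + 5*5))*(-43) = (18*(-3 + 25))*(-43) = (18*22)*(-43) = 396*(-43) = -17028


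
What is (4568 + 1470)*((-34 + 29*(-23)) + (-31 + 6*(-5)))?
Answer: -4600956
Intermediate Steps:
(4568 + 1470)*((-34 + 29*(-23)) + (-31 + 6*(-5))) = 6038*((-34 - 667) + (-31 - 30)) = 6038*(-701 - 61) = 6038*(-762) = -4600956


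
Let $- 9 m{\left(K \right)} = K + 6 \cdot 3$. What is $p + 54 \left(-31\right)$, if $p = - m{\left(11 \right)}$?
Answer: $- \frac{15037}{9} \approx -1670.8$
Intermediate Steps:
$m{\left(K \right)} = -2 - \frac{K}{9}$ ($m{\left(K \right)} = - \frac{K + 6 \cdot 3}{9} = - \frac{K + 18}{9} = - \frac{18 + K}{9} = -2 - \frac{K}{9}$)
$p = \frac{29}{9}$ ($p = - (-2 - \frac{11}{9}) = \left(-1\right) \left(- \frac{29}{9}\right) = \frac{29}{9} \approx 3.2222$)
$p + 54 \left(-31\right) = \frac{29}{9} + 54 \left(-31\right) = \frac{29}{9} - 1674 = - \frac{15037}{9}$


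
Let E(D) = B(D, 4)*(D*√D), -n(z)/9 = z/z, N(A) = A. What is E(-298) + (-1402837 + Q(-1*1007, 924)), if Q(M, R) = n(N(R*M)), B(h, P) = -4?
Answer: -1402846 + 1192*I*√298 ≈ -1.4028e+6 + 20577.0*I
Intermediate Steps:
n(z) = -9 (n(z) = -9*z/z = -9*1 = -9)
Q(M, R) = -9
E(D) = -4*D^(3/2) (E(D) = -4*D*√D = -4*D^(3/2))
E(-298) + (-1402837 + Q(-1*1007, 924)) = -(-1192)*I*√298 + (-1402837 - 9) = -(-1192)*I*√298 - 1402846 = 1192*I*√298 - 1402846 = -1402846 + 1192*I*√298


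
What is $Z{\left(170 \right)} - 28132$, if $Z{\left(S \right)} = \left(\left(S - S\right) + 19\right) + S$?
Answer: $-27943$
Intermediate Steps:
$Z{\left(S \right)} = 19 + S$ ($Z{\left(S \right)} = \left(0 + 19\right) + S = 19 + S$)
$Z{\left(170 \right)} - 28132 = \left(19 + 170\right) - 28132 = 189 - 28132 = -27943$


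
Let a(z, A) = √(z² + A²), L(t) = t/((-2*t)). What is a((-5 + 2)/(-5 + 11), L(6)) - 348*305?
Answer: -106140 + √2/2 ≈ -1.0614e+5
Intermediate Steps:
L(t) = -½ (L(t) = t*(-1/(2*t)) = -½)
a(z, A) = √(A² + z²)
a((-5 + 2)/(-5 + 11), L(6)) - 348*305 = √((-½)² + ((-5 + 2)/(-5 + 11))²) - 348*305 = √(¼ + (-3/6)²) - 106140 = √(¼ + (-3*⅙)²) - 106140 = √(¼ + (-½)²) - 106140 = √(¼ + ¼) - 106140 = √(½) - 106140 = √2/2 - 106140 = -106140 + √2/2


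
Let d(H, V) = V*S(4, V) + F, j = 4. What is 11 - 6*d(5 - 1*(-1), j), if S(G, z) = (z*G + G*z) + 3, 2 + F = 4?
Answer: -841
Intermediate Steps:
F = 2 (F = -2 + 4 = 2)
S(G, z) = 3 + 2*G*z (S(G, z) = (G*z + G*z) + 3 = 2*G*z + 3 = 3 + 2*G*z)
d(H, V) = 2 + V*(3 + 8*V) (d(H, V) = V*(3 + 2*4*V) + 2 = V*(3 + 8*V) + 2 = 2 + V*(3 + 8*V))
11 - 6*d(5 - 1*(-1), j) = 11 - 6*(2 + 4*(3 + 8*4)) = 11 - 6*(2 + 4*(3 + 32)) = 11 - 6*(2 + 4*35) = 11 - 6*(2 + 140) = 11 - 6*142 = 11 - 852 = -841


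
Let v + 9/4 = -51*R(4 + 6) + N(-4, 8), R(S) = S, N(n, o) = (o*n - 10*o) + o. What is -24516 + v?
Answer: -100529/4 ≈ -25132.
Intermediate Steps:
N(n, o) = -9*o + n*o (N(n, o) = (n*o - 10*o) + o = (-10*o + n*o) + o = -9*o + n*o)
v = -2465/4 (v = -9/4 + (-51*(4 + 6) + 8*(-9 - 4)) = -9/4 + (-51*10 + 8*(-13)) = -9/4 + (-510 - 104) = -9/4 - 614 = -2465/4 ≈ -616.25)
-24516 + v = -24516 - 2465/4 = -100529/4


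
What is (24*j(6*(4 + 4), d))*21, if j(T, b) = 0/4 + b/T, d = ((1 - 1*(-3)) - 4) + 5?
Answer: 105/2 ≈ 52.500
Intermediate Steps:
d = 5 (d = ((1 + 3) - 4) + 5 = (4 - 4) + 5 = 0 + 5 = 5)
j(T, b) = b/T (j(T, b) = 0*(¼) + b/T = 0 + b/T = b/T)
(24*j(6*(4 + 4), d))*21 = (24*(5/((6*(4 + 4)))))*21 = (24*(5/((6*8))))*21 = (24*(5/48))*21 = (5/2)*21 = 105/2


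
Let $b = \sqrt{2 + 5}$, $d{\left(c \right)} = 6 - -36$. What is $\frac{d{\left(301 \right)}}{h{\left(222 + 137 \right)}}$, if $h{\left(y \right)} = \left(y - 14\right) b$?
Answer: $\frac{2 \sqrt{7}}{115} \approx 0.046013$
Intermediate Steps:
$d{\left(c \right)} = 42$ ($d{\left(c \right)} = 6 + 36 = 42$)
$b = \sqrt{7} \approx 2.6458$
$h{\left(y \right)} = \sqrt{7} \left(-14 + y\right)$ ($h{\left(y \right)} = \left(y - 14\right) \sqrt{7} = \left(-14 + y\right) \sqrt{7} = \sqrt{7} \left(-14 + y\right)$)
$\frac{d{\left(301 \right)}}{h{\left(222 + 137 \right)}} = \frac{42}{\sqrt{7} \left(-14 + \left(222 + 137\right)\right)} = \frac{42}{\sqrt{7} \left(-14 + 359\right)} = \frac{42}{\sqrt{7} \cdot 345} = \frac{42}{345 \sqrt{7}} = 42 \frac{\sqrt{7}}{2415} = \frac{2 \sqrt{7}}{115}$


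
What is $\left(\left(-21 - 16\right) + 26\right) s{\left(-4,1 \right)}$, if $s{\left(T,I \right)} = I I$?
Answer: $-11$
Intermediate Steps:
$s{\left(T,I \right)} = I^{2}$
$\left(\left(-21 - 16\right) + 26\right) s{\left(-4,1 \right)} = \left(\left(-21 - 16\right) + 26\right) 1^{2} = \left(-37 + 26\right) 1 = \left(-11\right) 1 = -11$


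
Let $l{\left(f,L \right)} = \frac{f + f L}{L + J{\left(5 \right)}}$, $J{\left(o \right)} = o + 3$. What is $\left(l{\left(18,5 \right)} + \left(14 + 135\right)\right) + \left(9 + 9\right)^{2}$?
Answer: $\frac{6257}{13} \approx 481.31$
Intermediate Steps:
$J{\left(o \right)} = 3 + o$
$l{\left(f,L \right)} = \frac{f + L f}{8 + L}$ ($l{\left(f,L \right)} = \frac{f + f L}{L + \left(3 + 5\right)} = \frac{f + L f}{L + 8} = \frac{f + L f}{8 + L}$)
$\left(l{\left(18,5 \right)} + \left(14 + 135\right)\right) + \left(9 + 9\right)^{2} = \left(\frac{18 \left(1 + 5\right)}{8 + 5} + \left(14 + 135\right)\right) + \left(9 + 9\right)^{2} = \left(18 \cdot \frac{1}{13} \cdot 6 + 149\right) + 18^{2} = \left(18 \cdot \frac{1}{13} \cdot 6 + 149\right) + 324 = \left(\frac{108}{13} + 149\right) + 324 = \frac{2045}{13} + 324 = \frac{6257}{13}$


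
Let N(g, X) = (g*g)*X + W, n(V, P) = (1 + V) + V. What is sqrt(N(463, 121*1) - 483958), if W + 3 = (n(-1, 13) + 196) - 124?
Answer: sqrt(25454759) ≈ 5045.3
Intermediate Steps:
n(V, P) = 1 + 2*V
W = 68 (W = -3 + (((1 + 2*(-1)) + 196) - 124) = -3 + (((1 - 2) + 196) - 124) = -3 + ((-1 + 196) - 124) = -3 + (195 - 124) = -3 + 71 = 68)
N(g, X) = 68 + X*g**2 (N(g, X) = (g*g)*X + 68 = g**2*X + 68 = X*g**2 + 68 = 68 + X*g**2)
sqrt(N(463, 121*1) - 483958) = sqrt((68 + (121*1)*463**2) - 483958) = sqrt((68 + 121*214369) - 483958) = sqrt((68 + 25938649) - 483958) = sqrt(25938717 - 483958) = sqrt(25454759)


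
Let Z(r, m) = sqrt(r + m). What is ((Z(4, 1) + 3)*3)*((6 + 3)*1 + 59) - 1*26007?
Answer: -25395 + 204*sqrt(5) ≈ -24939.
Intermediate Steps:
Z(r, m) = sqrt(m + r)
((Z(4, 1) + 3)*3)*((6 + 3)*1 + 59) - 1*26007 = ((sqrt(1 + 4) + 3)*3)*((6 + 3)*1 + 59) - 1*26007 = ((sqrt(5) + 3)*3)*(9*1 + 59) - 26007 = ((3 + sqrt(5))*3)*(9 + 59) - 26007 = (9 + 3*sqrt(5))*68 - 26007 = (612 + 204*sqrt(5)) - 26007 = -25395 + 204*sqrt(5)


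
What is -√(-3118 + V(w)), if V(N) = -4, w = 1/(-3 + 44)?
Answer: -I*√3122 ≈ -55.875*I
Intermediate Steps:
w = 1/41 ≈ 0.024390
-√(-3118 + V(w)) = -√(-3118 - 4) = -√(-3122) = -I*√3122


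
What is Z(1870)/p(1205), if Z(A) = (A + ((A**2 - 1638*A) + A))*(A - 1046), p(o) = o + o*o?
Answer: 4006288/16147 ≈ 248.11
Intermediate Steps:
p(o) = o + o**2
Z(A) = (-1046 + A)*(A**2 - 1636*A) (Z(A) = (A + (A**2 - 1637*A))*(-1046 + A) = (A**2 - 1636*A)*(-1046 + A) = (-1046 + A)*(A**2 - 1636*A))
Z(1870)/p(1205) = (1870*(1711256 + 1870**2 - 2682*1870))/((1205*(1 + 1205))) = (1870*(1711256 + 3496900 - 5015340))/((1205*1206)) = (1870*192816)/1453230 = 360565920*(1/1453230) = 4006288/16147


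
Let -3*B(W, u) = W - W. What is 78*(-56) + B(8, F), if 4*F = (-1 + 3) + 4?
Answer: -4368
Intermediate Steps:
F = 3/2 (F = ((-1 + 3) + 4)/4 = (2 + 4)/4 = (¼)*6 = 3/2 ≈ 1.5000)
B(W, u) = 0 (B(W, u) = -(W - W)/3 = -⅓*0 = 0)
78*(-56) + B(8, F) = 78*(-56) + 0 = -4368 + 0 = -4368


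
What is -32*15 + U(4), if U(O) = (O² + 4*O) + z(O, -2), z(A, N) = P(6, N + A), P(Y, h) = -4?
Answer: -452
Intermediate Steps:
z(A, N) = -4
U(O) = -4 + O² + 4*O (U(O) = (O² + 4*O) - 4 = -4 + O² + 4*O)
-32*15 + U(4) = -32*15 + (-4 + 4² + 4*4) = -480 + (-4 + 16 + 16) = -480 + 28 = -452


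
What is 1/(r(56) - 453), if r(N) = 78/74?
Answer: -37/16722 ≈ -0.0022127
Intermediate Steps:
r(N) = 39/37 (r(N) = 78*(1/74) = 39/37)
1/(r(56) - 453) = 1/(39/37 - 453) = 1/(-16722/37) = -37/16722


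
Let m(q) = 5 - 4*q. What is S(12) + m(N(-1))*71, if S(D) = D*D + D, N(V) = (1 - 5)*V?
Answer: -625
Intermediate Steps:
N(V) = -4*V
S(D) = D + D² (S(D) = D² + D = D + D²)
S(12) + m(N(-1))*71 = 12*(1 + 12) + (5 - (-16)*(-1))*71 = 12*13 + (5 - 4*4)*71 = 156 + (5 - 16)*71 = 156 - 11*71 = 156 - 781 = -625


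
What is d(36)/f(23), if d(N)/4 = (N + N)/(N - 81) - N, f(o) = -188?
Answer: ⅘ ≈ 0.80000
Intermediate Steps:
d(N) = -4*N + 8*N/(-81 + N) (d(N) = 4*((N + N)/(N - 81) - N) = 4*((2*N)/(-81 + N) - N) = 4*(2*N/(-81 + N) - N) = 4*(-N + 2*N/(-81 + N)) = -4*N + 8*N/(-81 + N))
d(36)/f(23) = (4*36*(83 - 1*36)/(-81 + 36))/(-188) = (4*36*(83 - 36)/(-45))*(-1/188) = (4*36*(-1/45)*47)*(-1/188) = -752/5*(-1/188) = ⅘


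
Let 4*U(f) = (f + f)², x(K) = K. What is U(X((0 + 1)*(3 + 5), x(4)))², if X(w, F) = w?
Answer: 4096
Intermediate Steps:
U(f) = f² (U(f) = (f + f)²/4 = (2*f)²/4 = (4*f²)/4 = f²)
U(X((0 + 1)*(3 + 5), x(4)))² = (((0 + 1)*(3 + 5))²)² = ((1*8)²)² = (8²)² = 64² = 4096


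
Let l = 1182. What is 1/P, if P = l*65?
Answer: 1/76830 ≈ 1.3016e-5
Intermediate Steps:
P = 76830 (P = 1182*65 = 76830)
1/P = 1/76830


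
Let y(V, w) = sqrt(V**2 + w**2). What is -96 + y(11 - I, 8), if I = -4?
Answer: -79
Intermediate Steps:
-96 + y(11 - I, 8) = -96 + sqrt((11 - 1*(-4))**2 + 8**2) = -96 + sqrt((11 + 4)**2 + 64) = -96 + sqrt(15**2 + 64) = -96 + sqrt(225 + 64) = -96 + sqrt(289) = -96 + 17 = -79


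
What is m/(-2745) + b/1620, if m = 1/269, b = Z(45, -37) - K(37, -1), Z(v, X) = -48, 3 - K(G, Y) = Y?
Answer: -213326/6645645 ≈ -0.032100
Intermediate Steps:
K(G, Y) = 3 - Y
b = -52 (b = -48 - (3 - 1*(-1)) = -48 - (3 + 1) = -48 - 1*4 = -48 - 4 = -52)
m = 1/269 ≈ 0.0037175
m/(-2745) + b/1620 = (1/269)/(-2745) - 52/1620 = (1/269)*(-1/2745) - 52*1/1620 = -1/738405 - 13/405 = -213326/6645645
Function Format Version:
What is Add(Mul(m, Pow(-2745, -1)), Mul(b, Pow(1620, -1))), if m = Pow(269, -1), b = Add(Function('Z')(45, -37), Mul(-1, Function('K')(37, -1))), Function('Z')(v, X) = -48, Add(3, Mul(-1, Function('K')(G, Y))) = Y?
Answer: Rational(-213326, 6645645) ≈ -0.032100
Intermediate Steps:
Function('K')(G, Y) = Add(3, Mul(-1, Y))
b = -52 (b = Add(-48, Mul(-1, Add(3, Mul(-1, -1)))) = Add(-48, Mul(-1, Add(3, 1))) = Add(-48, Mul(-1, 4)) = Add(-48, -4) = -52)
m = Rational(1, 269) ≈ 0.0037175
Add(Mul(m, Pow(-2745, -1)), Mul(b, Pow(1620, -1))) = Add(Mul(Rational(1, 269), Pow(-2745, -1)), Mul(-52, Pow(1620, -1))) = Add(Mul(Rational(1, 269), Rational(-1, 2745)), Mul(-52, Rational(1, 1620))) = Add(Rational(-1, 738405), Rational(-13, 405)) = Rational(-213326, 6645645)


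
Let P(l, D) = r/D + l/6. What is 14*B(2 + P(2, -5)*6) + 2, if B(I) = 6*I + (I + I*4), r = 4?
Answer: -606/5 ≈ -121.20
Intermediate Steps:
P(l, D) = 4/D + l/6
B(I) = 11*I (B(I) = 6*I + (I + 4*I) = 6*I + 5*I = 11*I)
14*B(2 + P(2, -5)*6) + 2 = 14*(11*(2 + (4/(-5) + (⅙)*2)*6)) + 2 = 14*(11*(2 + (4*(-⅕) + ⅓)*6)) + 2 = 14*(11*(2 + (-⅘ + ⅓)*6)) + 2 = 14*(11*(2 - 7/15*6)) + 2 = 14*(11*(2 - 14/5)) + 2 = 14*(11*(-⅘)) + 2 = 14*(-44/5) + 2 = -616/5 + 2 = -606/5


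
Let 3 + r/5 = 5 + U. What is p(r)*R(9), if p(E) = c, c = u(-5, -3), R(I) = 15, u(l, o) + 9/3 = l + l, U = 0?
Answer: -195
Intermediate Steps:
u(l, o) = -3 + 2*l (u(l, o) = -3 + (l + l) = -3 + 2*l)
r = 10 (r = -15 + 5*(5 + 0) = -15 + 5*5 = -15 + 25 = 10)
c = -13 (c = -3 + 2*(-5) = -3 - 10 = -13)
p(E) = -13
p(r)*R(9) = -13*15 = -195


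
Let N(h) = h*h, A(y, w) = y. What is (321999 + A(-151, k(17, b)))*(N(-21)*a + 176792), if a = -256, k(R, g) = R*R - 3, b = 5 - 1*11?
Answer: 20564799808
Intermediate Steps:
b = -6 (b = 5 - 11 = -6)
k(R, g) = -3 + R² (k(R, g) = R² - 3 = -3 + R²)
N(h) = h²
(321999 + A(-151, k(17, b)))*(N(-21)*a + 176792) = (321999 - 151)*((-21)²*(-256) + 176792) = 321848*(441*(-256) + 176792) = 321848*(-112896 + 176792) = 321848*63896 = 20564799808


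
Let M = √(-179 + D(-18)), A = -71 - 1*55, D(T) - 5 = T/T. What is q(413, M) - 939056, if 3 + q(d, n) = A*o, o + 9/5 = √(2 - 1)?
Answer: -4694791/5 ≈ -9.3896e+5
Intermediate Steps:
D(T) = 6 (D(T) = 5 + T/T = 5 + 1 = 6)
A = -126 (A = -71 - 55 = -126)
o = -⅘ (o = -9/5 + √(2 - 1) = -9/5 + √1 = -9/5 + 1 = -⅘ ≈ -0.80000)
M = I*√173 (M = √(-179 + 6) = √(-173) = I*√173 ≈ 13.153*I)
q(d, n) = 489/5 (q(d, n) = -3 - 126*(-⅘) = -3 + 504/5 = 489/5)
q(413, M) - 939056 = 489/5 - 939056 = -4694791/5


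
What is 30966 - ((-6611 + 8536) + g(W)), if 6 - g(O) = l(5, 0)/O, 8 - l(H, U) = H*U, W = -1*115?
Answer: 3339017/115 ≈ 29035.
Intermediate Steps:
W = -115
l(H, U) = 8 - H*U
g(O) = 6 - 8/O (g(O) = 6 - (8 - 1*5*0)/O = 6 - (8 + 0)/O = 6 - 8/O)
30966 - ((-6611 + 8536) + g(W)) = 30966 - ((-6611 + 8536) + (6 - 8/(-115))) = 30966 - (1925 + (6 - 8*(-1/115))) = 30966 - (1925 + (6 + 8/115)) = 30966 - (1925 + 698/115) = 30966 - 1*222073/115 = 30966 - 222073/115 = 3339017/115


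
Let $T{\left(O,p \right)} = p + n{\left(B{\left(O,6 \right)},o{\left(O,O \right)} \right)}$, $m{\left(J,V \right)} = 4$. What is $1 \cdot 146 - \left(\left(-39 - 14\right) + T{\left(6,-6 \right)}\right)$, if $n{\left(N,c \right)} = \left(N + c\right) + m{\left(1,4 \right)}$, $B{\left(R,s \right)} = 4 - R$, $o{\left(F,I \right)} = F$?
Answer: $197$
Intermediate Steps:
$n{\left(N,c \right)} = 4 + N + c$ ($n{\left(N,c \right)} = \left(N + c\right) + 4 = 4 + N + c$)
$T{\left(O,p \right)} = 8 + p$ ($T{\left(O,p \right)} = p + \left(4 - \left(-4 + O\right) + O\right) = p + 8 = 8 + p$)
$1 \cdot 146 - \left(\left(-39 - 14\right) + T{\left(6,-6 \right)}\right) = 1 \cdot 146 - \left(\left(-39 - 14\right) + \left(8 - 6\right)\right) = 146 - \left(-53 + 2\right) = 146 - -51 = 146 + 51 = 197$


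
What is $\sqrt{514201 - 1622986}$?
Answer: $i \sqrt{1108785} \approx 1053.0 i$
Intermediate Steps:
$\sqrt{514201 - 1622986} = \sqrt{-1108785} = i \sqrt{1108785}$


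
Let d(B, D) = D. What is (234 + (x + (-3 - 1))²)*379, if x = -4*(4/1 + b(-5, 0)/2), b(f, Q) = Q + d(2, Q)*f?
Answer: 240286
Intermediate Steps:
b(f, Q) = Q + Q*f
x = -16 (x = -4*(4/1 + (0*(1 - 5))/2) = -4*(4*1 + (0*(-4))*(½)) = -4*(4 + 0*(½)) = -4*(4 + 0) = -4*4 = -16)
(234 + (x + (-3 - 1))²)*379 = (234 + (-16 + (-3 - 1))²)*379 = (234 + (-16 - 4)²)*379 = (234 + (-20)²)*379 = (234 + 400)*379 = 634*379 = 240286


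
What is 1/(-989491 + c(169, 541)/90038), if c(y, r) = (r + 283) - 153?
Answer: -90038/89091789987 ≈ -1.0106e-6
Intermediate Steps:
c(y, r) = 130 + r (c(y, r) = (283 + r) - 153 = 130 + r)
1/(-989491 + c(169, 541)/90038) = 1/(-989491 + (130 + 541)/90038) = 1/(-989491 + 671*(1/90038)) = 1/(-989491 + 671/90038) = 1/(-89091789987/90038) = -90038/89091789987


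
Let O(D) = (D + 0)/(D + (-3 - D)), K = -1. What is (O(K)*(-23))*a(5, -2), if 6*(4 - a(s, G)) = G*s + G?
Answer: -46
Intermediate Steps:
a(s, G) = 4 - G/6 - G*s/6 (a(s, G) = 4 - (G*s + G)/6 = 4 - (G + G*s)/6 = 4 + (-G/6 - G*s/6) = 4 - G/6 - G*s/6)
O(D) = -D/3 (O(D) = D/(-3) = D*(-1/3) = -D/3)
(O(K)*(-23))*a(5, -2) = (-1/3*(-1)*(-23))*(4 - 1/6*(-2) - 1/6*(-2)*5) = ((1/3)*(-23))*(4 + 1/3 + 5/3) = -23/3*6 = -46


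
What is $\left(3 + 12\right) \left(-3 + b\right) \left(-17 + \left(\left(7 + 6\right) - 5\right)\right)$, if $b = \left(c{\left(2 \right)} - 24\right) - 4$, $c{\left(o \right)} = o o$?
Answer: $3645$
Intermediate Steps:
$c{\left(o \right)} = o^{2}$
$b = -24$ ($b = \left(2^{2} - 24\right) - 4 = \left(4 - 24\right) - 4 = -20 - 4 = -24$)
$\left(3 + 12\right) \left(-3 + b\right) \left(-17 + \left(\left(7 + 6\right) - 5\right)\right) = \left(3 + 12\right) \left(-3 - 24\right) \left(-17 + \left(\left(7 + 6\right) - 5\right)\right) = 15 \left(-27\right) \left(-17 + \left(13 - 5\right)\right) = - 405 \left(-17 + 8\right) = \left(-405\right) \left(-9\right) = 3645$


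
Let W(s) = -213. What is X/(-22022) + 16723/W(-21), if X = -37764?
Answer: -180115087/2345343 ≈ -76.797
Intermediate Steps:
X/(-22022) + 16723/W(-21) = -37764/(-22022) + 16723/(-213) = -37764*(-1/22022) + 16723*(-1/213) = 18882/11011 - 16723/213 = -180115087/2345343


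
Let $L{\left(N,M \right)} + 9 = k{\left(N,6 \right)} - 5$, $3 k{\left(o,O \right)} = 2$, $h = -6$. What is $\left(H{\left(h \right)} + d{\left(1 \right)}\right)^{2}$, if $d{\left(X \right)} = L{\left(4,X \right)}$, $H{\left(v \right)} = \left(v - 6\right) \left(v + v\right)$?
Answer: $\frac{153664}{9} \approx 17074.0$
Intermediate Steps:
$k{\left(o,O \right)} = \frac{2}{3}$ ($k{\left(o,O \right)} = \frac{1}{3} \cdot 2 = \frac{2}{3}$)
$H{\left(v \right)} = 2 v \left(-6 + v\right)$ ($H{\left(v \right)} = \left(-6 + v\right) 2 v = 2 v \left(-6 + v\right)$)
$L{\left(N,M \right)} = - \frac{40}{3}$ ($L{\left(N,M \right)} = -9 + \left(\frac{2}{3} - 5\right) = -9 - \frac{13}{3} = - \frac{40}{3}$)
$d{\left(X \right)} = - \frac{40}{3}$
$\left(H{\left(h \right)} + d{\left(1 \right)}\right)^{2} = \left(2 \left(-6\right) \left(-6 - 6\right) - \frac{40}{3}\right)^{2} = \left(2 \left(-6\right) \left(-12\right) - \frac{40}{3}\right)^{2} = \left(144 - \frac{40}{3}\right)^{2} = \left(\frac{392}{3}\right)^{2} = \frac{153664}{9}$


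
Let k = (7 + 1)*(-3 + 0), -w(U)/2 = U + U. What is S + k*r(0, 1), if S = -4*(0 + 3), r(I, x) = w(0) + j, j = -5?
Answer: 108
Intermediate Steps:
w(U) = -4*U (w(U) = -2*(U + U) = -4*U)
k = -24 (k = 8*(-3) = -24)
r(I, x) = -5 (r(I, x) = -4*0 - 5 = 0 - 5 = -5)
S = -12 (S = -4*3 = -12)
S + k*r(0, 1) = -12 - 24*(-5) = -12 + 120 = 108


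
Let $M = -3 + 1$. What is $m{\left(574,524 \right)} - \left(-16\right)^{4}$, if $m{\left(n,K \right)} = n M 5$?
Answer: $-71276$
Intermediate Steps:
$M = -2$
$m{\left(n,K \right)} = - 10 n$ ($m{\left(n,K \right)} = n \left(-2\right) 5 = - 2 n 5 = - 10 n$)
$m{\left(574,524 \right)} - \left(-16\right)^{4} = \left(-10\right) 574 - \left(-16\right)^{4} = -5740 - 65536 = -71276$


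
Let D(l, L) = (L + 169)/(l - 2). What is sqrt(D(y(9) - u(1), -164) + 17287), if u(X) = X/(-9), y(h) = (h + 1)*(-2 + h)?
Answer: 52*sqrt(2402347)/613 ≈ 131.48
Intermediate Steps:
y(h) = (1 + h)*(-2 + h)
u(X) = -X/9 (u(X) = X*(-1/9) = -X/9)
D(l, L) = (169 + L)/(-2 + l)
sqrt(D(y(9) - u(1), -164) + 17287) = sqrt((169 - 164)/(-2 + ((-2 + 9**2 - 1*9) - (-1)/9)) + 17287) = sqrt(5/(-2 + ((-2 + 81 - 9) - 1*(-1/9))) + 17287) = sqrt(5/(-2 + (70 + 1/9)) + 17287) = sqrt(5/(-2 + 631/9) + 17287) = sqrt(5/(613/9) + 17287) = sqrt((9/613)*5 + 17287) = sqrt(45/613 + 17287) = sqrt(10596976/613) = 52*sqrt(2402347)/613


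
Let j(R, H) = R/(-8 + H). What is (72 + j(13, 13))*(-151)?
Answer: -56323/5 ≈ -11265.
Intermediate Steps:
j(R, H) = R/(-8 + H)
(72 + j(13, 13))*(-151) = (72 + 13/(-8 + 13))*(-151) = (72 + 13/5)*(-151) = (373/5)*(-151) = -56323/5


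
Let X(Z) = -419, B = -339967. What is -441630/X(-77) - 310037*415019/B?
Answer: 1864254881923/4911937 ≈ 3.7954e+5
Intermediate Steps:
-441630/X(-77) - 310037*415019/B = -441630/(-419) - 310037/((-339967/415019)) = -441630*(-1/419) - 310037/((-339967*1/415019)) = 441630/419 - 310037/(-11723/14311) = 441630/419 - 310037*(-14311/11723) = 441630/419 + 4436939507/11723 = 1864254881923/4911937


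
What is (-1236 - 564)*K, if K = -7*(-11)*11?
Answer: -1524600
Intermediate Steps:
K = 847 (K = 77*11 = 847)
(-1236 - 564)*K = (-1236 - 564)*847 = -1800*847 = -1524600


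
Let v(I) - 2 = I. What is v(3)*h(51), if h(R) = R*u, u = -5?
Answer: -1275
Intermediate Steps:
h(R) = -5*R (h(R) = R*(-5) = -5*R)
v(I) = 2 + I
v(3)*h(51) = (2 + 3)*(-5*51) = 5*(-255) = -1275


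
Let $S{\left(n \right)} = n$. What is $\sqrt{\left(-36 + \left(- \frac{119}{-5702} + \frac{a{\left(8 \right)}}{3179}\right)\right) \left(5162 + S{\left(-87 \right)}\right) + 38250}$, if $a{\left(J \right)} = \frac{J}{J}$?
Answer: $\frac{15 i \sqrt{729372375661270}}{1066274} \approx 379.92 i$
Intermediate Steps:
$a{\left(J \right)} = 1$
$\sqrt{\left(-36 + \left(- \frac{119}{-5702} + \frac{a{\left(8 \right)}}{3179}\right)\right) \left(5162 + S{\left(-87 \right)}\right) + 38250} = \sqrt{\left(-36 + \left(- \frac{119}{-5702} + 1 \cdot \frac{1}{3179}\right)\right) \left(5162 - 87\right) + 38250} = \sqrt{\left(-36 + \left(\left(-119\right) \left(- \frac{1}{5702}\right) + 1 \cdot \frac{1}{3179}\right)\right) 5075 + 38250} = \sqrt{\left(-36 + \left(\frac{119}{5702} + \frac{1}{3179}\right)\right) 5075 + 38250} = \sqrt{\left(-36 + \frac{384003}{18126658}\right) 5075 + 38250} = \sqrt{\left(- \frac{652175685}{18126658}\right) 5075 + 38250} = \sqrt{- \frac{3309791601375}{18126658} + 38250} = \sqrt{- \frac{2616446932875}{18126658}} = \frac{15 i \sqrt{729372375661270}}{1066274}$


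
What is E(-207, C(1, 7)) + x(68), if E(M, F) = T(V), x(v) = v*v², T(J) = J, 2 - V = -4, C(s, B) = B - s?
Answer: 314438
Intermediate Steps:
V = 6 (V = 2 - 1*(-4) = 2 + 4 = 6)
x(v) = v³
E(M, F) = 6
E(-207, C(1, 7)) + x(68) = 6 + 68³ = 6 + 314432 = 314438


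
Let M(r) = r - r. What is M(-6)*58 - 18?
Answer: -18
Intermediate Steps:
M(r) = 0
M(-6)*58 - 18 = 0*58 - 18 = 0 - 18 = -18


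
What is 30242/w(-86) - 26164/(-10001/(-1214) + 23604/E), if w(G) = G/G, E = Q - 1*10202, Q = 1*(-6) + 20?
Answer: 157597365958/6102911 ≈ 25823.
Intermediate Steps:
Q = 14 (Q = -6 + 20 = 14)
E = -10188 (E = 14 - 1*10202 = 14 - 10202 = -10188)
w(G) = 1
30242/w(-86) - 26164/(-10001/(-1214) + 23604/E) = 30242/1 - 26164/(-10001/(-1214) + 23604/(-10188)) = 30242*1 - 26164/(-10001*(-1/1214) + 23604*(-1/10188)) = 30242 - 26164/(10001/1214 - 1967/849) = 30242 - 26164/6102911/1030686 = 30242 - 26164*1030686/6102911 = 30242 - 26966868504/6102911 = 157597365958/6102911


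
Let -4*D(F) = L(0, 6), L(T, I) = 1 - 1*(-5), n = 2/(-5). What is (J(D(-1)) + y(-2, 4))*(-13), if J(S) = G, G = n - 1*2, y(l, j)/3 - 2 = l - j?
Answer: 936/5 ≈ 187.20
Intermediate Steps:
y(l, j) = 6 - 3*j + 3*l (y(l, j) = 6 + 3*(l - j) = 6 + (-3*j + 3*l) = 6 - 3*j + 3*l)
n = -⅖ (n = 2*(-⅕) = -⅖ ≈ -0.40000)
G = -12/5 (G = -⅖ - 1*2 = -⅖ - 2 = -12/5 ≈ -2.4000)
L(T, I) = 6 (L(T, I) = 1 + 5 = 6)
D(F) = -3/2 (D(F) = -¼*6 = -3/2)
J(S) = -12/5
(J(D(-1)) + y(-2, 4))*(-13) = (-12/5 + (6 - 3*4 + 3*(-2)))*(-13) = (-12/5 + (6 - 12 - 6))*(-13) = (-12/5 - 12)*(-13) = -72/5*(-13) = 936/5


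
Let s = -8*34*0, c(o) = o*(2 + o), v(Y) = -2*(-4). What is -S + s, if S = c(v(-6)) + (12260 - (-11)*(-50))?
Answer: -11790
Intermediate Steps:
v(Y) = 8
S = 11790 (S = 8*(2 + 8) + (12260 - (-11)*(-50)) = 8*10 + (12260 - 1*550) = 80 + (12260 - 550) = 80 + 11710 = 11790)
s = 0 (s = -272*0 = 0)
-S + s = -1*11790 + 0 = -11790 + 0 = -11790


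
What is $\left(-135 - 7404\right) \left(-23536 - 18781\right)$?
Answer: $319027863$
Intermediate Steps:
$\left(-135 - 7404\right) \left(-23536 - 18781\right) = \left(-7539\right) \left(-42317\right) = 319027863$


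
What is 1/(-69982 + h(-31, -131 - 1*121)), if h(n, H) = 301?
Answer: -1/69681 ≈ -1.4351e-5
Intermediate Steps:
1/(-69982 + h(-31, -131 - 1*121)) = 1/(-69982 + 301) = 1/(-69681) = -1/69681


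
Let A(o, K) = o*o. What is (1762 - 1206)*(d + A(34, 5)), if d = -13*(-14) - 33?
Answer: 725580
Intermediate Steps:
d = 149 (d = 182 - 33 = 149)
A(o, K) = o²
(1762 - 1206)*(d + A(34, 5)) = (1762 - 1206)*(149 + 34²) = 556*(149 + 1156) = 556*1305 = 725580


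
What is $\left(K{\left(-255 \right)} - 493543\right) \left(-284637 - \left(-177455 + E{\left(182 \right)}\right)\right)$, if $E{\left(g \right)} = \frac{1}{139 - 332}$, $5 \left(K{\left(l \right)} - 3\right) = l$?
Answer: $\frac{10210485124875}{193} \approx 5.2904 \cdot 10^{10}$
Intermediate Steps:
$K{\left(l \right)} = 3 + \frac{l}{5}$
$E{\left(g \right)} = - \frac{1}{193}$ ($E{\left(g \right)} = \frac{1}{-193} = - \frac{1}{193}$)
$\left(K{\left(-255 \right)} - 493543\right) \left(-284637 - \left(-177455 + E{\left(182 \right)}\right)\right) = \left(\left(3 + \frac{1}{5} \left(-255\right)\right) - 493543\right) \left(-284637 + \left(177455 - - \frac{1}{193}\right)\right) = \left(\left(3 - 51\right) - 493543\right) \left(-284637 + \left(177455 + \frac{1}{193}\right)\right) = \left(-48 - 493543\right) \left(-284637 + \frac{34248816}{193}\right) = \left(-493591\right) \left(- \frac{20686125}{193}\right) = \frac{10210485124875}{193}$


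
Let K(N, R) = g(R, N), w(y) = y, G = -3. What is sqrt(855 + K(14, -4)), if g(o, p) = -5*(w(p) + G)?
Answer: 20*sqrt(2) ≈ 28.284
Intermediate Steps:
g(o, p) = 15 - 5*p (g(o, p) = -5*(p - 3) = -5*(-3 + p) = 15 - 5*p)
K(N, R) = 15 - 5*N
sqrt(855 + K(14, -4)) = sqrt(855 + (15 - 5*14)) = sqrt(855 + (15 - 70)) = sqrt(855 - 55) = sqrt(800) = 20*sqrt(2)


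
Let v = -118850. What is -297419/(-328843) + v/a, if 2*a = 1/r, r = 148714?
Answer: -11624375713007981/328843 ≈ -3.5349e+10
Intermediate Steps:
a = 1/297428 (a = (½)/148714 = (½)*(1/148714) = 1/297428 ≈ 3.3622e-6)
-297419/(-328843) + v/a = -297419/(-328843) - 118850/1/297428 = -297419*(-1/328843) - 118850*297428 = 297419/328843 - 35349317800 = -11624375713007981/328843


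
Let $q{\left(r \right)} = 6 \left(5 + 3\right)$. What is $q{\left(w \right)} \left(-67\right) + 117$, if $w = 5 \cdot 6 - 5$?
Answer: $-3099$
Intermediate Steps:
$w = 25$ ($w = 30 - 5 = 25$)
$q{\left(r \right)} = 48$ ($q{\left(r \right)} = 6 \cdot 8 = 48$)
$q{\left(w \right)} \left(-67\right) + 117 = 48 \left(-67\right) + 117 = -3216 + 117 = -3099$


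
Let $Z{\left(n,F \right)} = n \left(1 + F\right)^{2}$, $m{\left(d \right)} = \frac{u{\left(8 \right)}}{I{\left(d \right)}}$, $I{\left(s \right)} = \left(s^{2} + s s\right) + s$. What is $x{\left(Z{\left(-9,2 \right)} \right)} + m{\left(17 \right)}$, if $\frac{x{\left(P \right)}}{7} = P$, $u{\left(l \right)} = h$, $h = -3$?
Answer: $- \frac{337368}{595} \approx -567.0$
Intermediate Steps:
$I{\left(s \right)} = s + 2 s^{2}$ ($I{\left(s \right)} = \left(s^{2} + s^{2}\right) + s = 2 s^{2} + s = s + 2 s^{2}$)
$u{\left(l \right)} = -3$
$m{\left(d \right)} = - \frac{3}{d \left(1 + 2 d\right)}$
$x{\left(P \right)} = 7 P$
$x{\left(Z{\left(-9,2 \right)} \right)} + m{\left(17 \right)} = 7 \left(- 9 \left(1 + 2\right)^{2}\right) - \frac{3}{17 \left(1 + 2 \cdot 17\right)} = 7 \left(- 9 \cdot 3^{2}\right) - \frac{3}{17 \left(1 + 34\right)} = 7 \left(\left(-9\right) 9\right) - \frac{3}{17 \cdot 35} = 7 \left(-81\right) - \frac{3}{17} \cdot \frac{1}{35} = -567 - \frac{3}{595} = - \frac{337368}{595}$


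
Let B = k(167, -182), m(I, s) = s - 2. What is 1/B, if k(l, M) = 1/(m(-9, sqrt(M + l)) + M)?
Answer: -184 + I*sqrt(15) ≈ -184.0 + 3.873*I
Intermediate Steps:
m(I, s) = -2 + s
k(l, M) = 1/(-2 + M + sqrt(M + l)) (k(l, M) = 1/((-2 + sqrt(M + l)) + M) = 1/(-2 + M + sqrt(M + l)))
B = 1/(-184 + I*sqrt(15)) (B = 1/(-2 - 182 + sqrt(-182 + 167)) = 1/(-2 - 182 + sqrt(-15)) = 1/(-2 - 182 + I*sqrt(15)) = 1/(-184 + I*sqrt(15)) ≈ -0.0054324 - 0.0001143*I)
1/B = 1/(-184/33871 - I*sqrt(15)/33871)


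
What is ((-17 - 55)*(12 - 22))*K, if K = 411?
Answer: 295920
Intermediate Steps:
((-17 - 55)*(12 - 22))*K = ((-17 - 55)*(12 - 22))*411 = -72*(-10)*411 = 720*411 = 295920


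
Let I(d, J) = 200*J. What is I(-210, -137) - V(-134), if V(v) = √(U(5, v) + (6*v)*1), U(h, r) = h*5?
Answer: -27400 - I*√779 ≈ -27400.0 - 27.911*I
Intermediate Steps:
U(h, r) = 5*h
V(v) = √(25 + 6*v) (V(v) = √(5*5 + (6*v)*1) = √(25 + 6*v))
I(-210, -137) - V(-134) = 200*(-137) - √(25 + 6*(-134)) = -27400 - √(25 - 804) = -27400 - √(-779) = -27400 - I*√779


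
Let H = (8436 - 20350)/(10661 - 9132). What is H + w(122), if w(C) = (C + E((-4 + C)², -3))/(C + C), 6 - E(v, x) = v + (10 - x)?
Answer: -24020977/373076 ≈ -64.386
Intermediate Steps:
E(v, x) = -4 + x - v (E(v, x) = 6 - (v + (10 - x)) = 6 - (10 + v - x) = 6 + (-10 + x - v) = -4 + x - v)
w(C) = (-7 + C - (-4 + C)²)/(2*C) (w(C) = (C + (-4 - 3 - (-4 + C)²))/(C + C) = (C + (-7 - (-4 + C)²))/((2*C)) = (-7 + C - (-4 + C)²)*(1/(2*C)) = (-7 + C - (-4 + C)²)/(2*C))
H = -11914/1529 ≈ -7.7920
H + w(122) = -11914/1529 + (½)*(-7 + 122 - (-4 + 122)²)/122 = -11914/1529 + (½)*(1/122)*(-7 + 122 - 1*118²) = -11914/1529 + (½)*(1/122)*(-7 + 122 - 1*13924) = -11914/1529 + (½)*(1/122)*(-7 + 122 - 13924) = -11914/1529 + (½)*(1/122)*(-13809) = -11914/1529 - 13809/244 = -24020977/373076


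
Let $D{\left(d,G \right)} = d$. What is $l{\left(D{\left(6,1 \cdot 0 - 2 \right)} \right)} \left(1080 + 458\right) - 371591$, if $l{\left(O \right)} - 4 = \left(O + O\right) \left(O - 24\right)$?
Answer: $-697647$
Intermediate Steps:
$l{\left(O \right)} = 4 + 2 O \left(-24 + O\right)$ ($l{\left(O \right)} = 4 + \left(O + O\right) \left(O - 24\right) = 4 + 2 O \left(-24 + O\right)$)
$l{\left(D{\left(6,1 \cdot 0 - 2 \right)} \right)} \left(1080 + 458\right) - 371591 = \left(4 - 288 + 2 \cdot 6^{2}\right) \left(1080 + 458\right) - 371591 = \left(4 - 288 + 2 \cdot 36\right) 1538 - 371591 = \left(4 - 288 + 72\right) 1538 - 371591 = \left(-212\right) 1538 - 371591 = -326056 - 371591 = -697647$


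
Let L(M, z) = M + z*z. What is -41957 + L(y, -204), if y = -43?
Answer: -384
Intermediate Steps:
L(M, z) = M + z**2
-41957 + L(y, -204) = -41957 + (-43 + (-204)**2) = -41957 + (-43 + 41616) = -41957 + 41573 = -384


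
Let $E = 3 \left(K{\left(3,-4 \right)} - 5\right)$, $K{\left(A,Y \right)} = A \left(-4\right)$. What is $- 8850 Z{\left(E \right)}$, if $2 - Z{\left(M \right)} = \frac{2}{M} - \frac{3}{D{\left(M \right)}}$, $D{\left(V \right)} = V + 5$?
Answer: $- \frac{6830725}{391} \approx -17470.0$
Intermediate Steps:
$K{\left(A,Y \right)} = - 4 A$
$D{\left(V \right)} = 5 + V$
$E = -51$ ($E = 3 \left(\left(-4\right) 3 - 5\right) = 3 \left(-12 - 5\right) = 3 \left(-17\right) = -51$)
$Z{\left(M \right)} = 2 - \frac{2}{M} + \frac{3}{5 + M}$ ($Z{\left(M \right)} = 2 - \left(\frac{2}{M} - \frac{3}{5 + M}\right) = 2 - \left(- \frac{3}{5 + M} + \frac{2}{M}\right) = 2 + \left(- \frac{2}{M} + \frac{3}{5 + M}\right) = 2 - \frac{2}{M} + \frac{3}{5 + M}$)
$- 8850 Z{\left(E \right)} = - 8850 \frac{-10 - 51 + 2 \left(-51\right) \left(5 - 51\right)}{\left(-51\right) \left(5 - 51\right)} = - 8850 \left(- \frac{-10 - 51 + 2 \left(-51\right) \left(-46\right)}{51 \left(-46\right)}\right) = - 8850 \left(\left(- \frac{1}{51}\right) \left(- \frac{1}{46}\right) \left(-10 - 51 + 4692\right)\right) = - 8850 \left(\left(- \frac{1}{51}\right) \left(- \frac{1}{46}\right) 4631\right) = \left(-8850\right) \frac{4631}{2346} = - \frac{6830725}{391}$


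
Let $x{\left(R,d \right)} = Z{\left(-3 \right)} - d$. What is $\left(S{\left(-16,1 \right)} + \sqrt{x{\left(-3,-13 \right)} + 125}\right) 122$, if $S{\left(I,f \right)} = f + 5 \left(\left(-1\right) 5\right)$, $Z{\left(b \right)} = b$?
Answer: $-2928 + 366 \sqrt{15} \approx -1510.5$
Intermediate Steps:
$x{\left(R,d \right)} = -3 - d$
$S{\left(I,f \right)} = -25 + f$ ($S{\left(I,f \right)} = f + 5 \left(-5\right) = f - 25 = -25 + f$)
$\left(S{\left(-16,1 \right)} + \sqrt{x{\left(-3,-13 \right)} + 125}\right) 122 = \left(\left(-25 + 1\right) + \sqrt{\left(-3 - -13\right) + 125}\right) 122 = \left(-24 + \sqrt{\left(-3 + 13\right) + 125}\right) 122 = \left(-24 + \sqrt{10 + 125}\right) 122 = \left(-24 + \sqrt{135}\right) 122 = \left(-24 + 3 \sqrt{15}\right) 122 = -2928 + 366 \sqrt{15}$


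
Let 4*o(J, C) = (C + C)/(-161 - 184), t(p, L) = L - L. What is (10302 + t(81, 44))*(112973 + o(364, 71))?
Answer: 133842380383/115 ≈ 1.1638e+9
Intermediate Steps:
t(p, L) = 0
o(J, C) = -C/690 (o(J, C) = ((C + C)/(-161 - 184))/4 = ((2*C)/(-345))/4 = ((2*C)*(-1/345))/4 = (-2*C/345)/4 = -C/690)
(10302 + t(81, 44))*(112973 + o(364, 71)) = (10302 + 0)*(112973 - 1/690*71) = 10302*(112973 - 71/690) = 10302*(77951299/690) = 133842380383/115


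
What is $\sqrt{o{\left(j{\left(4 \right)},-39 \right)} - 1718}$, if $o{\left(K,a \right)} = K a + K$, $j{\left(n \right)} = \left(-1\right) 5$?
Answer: $2 i \sqrt{382} \approx 39.09 i$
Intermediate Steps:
$j{\left(n \right)} = -5$
$o{\left(K,a \right)} = K + K a$
$\sqrt{o{\left(j{\left(4 \right)},-39 \right)} - 1718} = \sqrt{- 5 \left(1 - 39\right) - 1718} = \sqrt{\left(-5\right) \left(-38\right) - 1718} = \sqrt{190 - 1718} = \sqrt{-1528} = 2 i \sqrt{382}$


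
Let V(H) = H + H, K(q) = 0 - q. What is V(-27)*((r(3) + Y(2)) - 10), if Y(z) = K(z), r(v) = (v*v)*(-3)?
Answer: 2106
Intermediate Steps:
r(v) = -3*v**2 (r(v) = v**2*(-3) = -3*v**2)
K(q) = -q
V(H) = 2*H
Y(z) = -z
V(-27)*((r(3) + Y(2)) - 10) = (2*(-27))*((-3*3**2 - 1*2) - 10) = -54*((-3*9 - 2) - 10) = -54*((-27 - 2) - 10) = -54*(-29 - 10) = -54*(-39) = 2106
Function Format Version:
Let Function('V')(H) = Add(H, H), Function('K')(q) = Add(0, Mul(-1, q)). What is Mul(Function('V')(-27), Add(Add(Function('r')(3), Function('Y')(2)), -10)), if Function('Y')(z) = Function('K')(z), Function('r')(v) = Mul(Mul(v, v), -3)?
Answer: 2106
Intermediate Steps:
Function('r')(v) = Mul(-3, Pow(v, 2)) (Function('r')(v) = Mul(Pow(v, 2), -3) = Mul(-3, Pow(v, 2)))
Function('K')(q) = Mul(-1, q)
Function('V')(H) = Mul(2, H)
Function('Y')(z) = Mul(-1, z)
Mul(Function('V')(-27), Add(Add(Function('r')(3), Function('Y')(2)), -10)) = Mul(Mul(2, -27), Add(Add(Mul(-3, Pow(3, 2)), Mul(-1, 2)), -10)) = Mul(-54, Add(Add(Mul(-3, 9), -2), -10)) = Mul(-54, Add(Add(-27, -2), -10)) = Mul(-54, Add(-29, -10)) = Mul(-54, -39) = 2106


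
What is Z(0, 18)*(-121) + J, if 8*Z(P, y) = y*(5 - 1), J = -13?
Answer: -1102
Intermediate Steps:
Z(P, y) = y/2 (Z(P, y) = (y*(5 - 1))/8 = (y*4)/8 = (4*y)/8 = y/2)
Z(0, 18)*(-121) + J = ((½)*18)*(-121) - 13 = 9*(-121) - 13 = -1089 - 13 = -1102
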